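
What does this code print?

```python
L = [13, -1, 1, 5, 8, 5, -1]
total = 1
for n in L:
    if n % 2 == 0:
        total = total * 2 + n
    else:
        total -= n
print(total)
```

-30

n=13: not even, total = 1-13 = -12
n=-1: not even, total = (-12)-(-1) = -11
n=1: not even, total = (-11)-1 = -12
n=5: not even, total = (-12)-5 = -17
n=8: even, total = (-17)*2+8 = -26
n=5: not even, total = (-26)-5 = -31
n=-1: not even, total = (-31)-(-1) = -30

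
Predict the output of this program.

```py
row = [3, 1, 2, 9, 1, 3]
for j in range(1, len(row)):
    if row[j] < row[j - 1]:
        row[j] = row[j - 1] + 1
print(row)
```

j=1: 1<3, row[1] = 3+1 = 4 → [3, 4, 2, 9, 1, 3]
j=2: 2<4, row[2] = 4+1 = 5 → [3, 4, 5, 9, 1, 3]
j=3: 9>=5, unchanged → [3, 4, 5, 9, 1, 3]
j=4: 1<9, row[4] = 9+1 = 10 → [3, 4, 5, 9, 10, 3]
j=5: 3<10, row[5] = 10+1 = 11 → [3, 4, 5, 9, 10, 11]

[3, 4, 5, 9, 10, 11]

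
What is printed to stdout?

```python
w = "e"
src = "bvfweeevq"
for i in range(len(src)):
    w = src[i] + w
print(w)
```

i=0: prepend 'b' → 'be'
i=1: prepend 'v' → 'vbe'
i=2: prepend 'f' → 'fvbe'
i=3: prepend 'w' → 'wfvbe'
i=4: prepend 'e' → 'ewfvbe'
i=5: prepend 'e' → 'eewfvbe'
i=6: prepend 'e' → 'eeewfvbe'
i=7: prepend 'v' → 'veeewfvbe'
i=8: prepend 'q' → 'qveeewfvbe'

qveeewfvbe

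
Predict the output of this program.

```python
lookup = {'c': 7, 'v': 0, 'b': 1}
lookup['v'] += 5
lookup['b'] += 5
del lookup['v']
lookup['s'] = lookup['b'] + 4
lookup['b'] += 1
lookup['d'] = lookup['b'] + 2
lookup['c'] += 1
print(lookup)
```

lookup['v'] = 0+5 = 5 → {'c': 7, 'v': 5, 'b': 1}
lookup['b'] = 1+5 = 6 → {'c': 7, 'v': 5, 'b': 6}
del 'v' → {'c': 7, 'b': 6}
lookup['s'] = lookup['b']+4 = 10 → {'c': 7, 'b': 6, 's': 10}
lookup['b'] = 6+1 = 7 → {'c': 7, 'b': 7, 's': 10}
lookup['d'] = lookup['b']+2 = 9 → {'c': 7, 'b': 7, 's': 10, 'd': 9}
lookup['c'] = 7+1 = 8 → {'c': 8, 'b': 7, 's': 10, 'd': 9}

{'c': 8, 'b': 7, 's': 10, 'd': 9}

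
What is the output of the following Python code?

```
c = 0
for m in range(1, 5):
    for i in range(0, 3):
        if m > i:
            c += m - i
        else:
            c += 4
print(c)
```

31

m=1,i=0: 1>0, c = 0+1 = 1
m=1,i=1: not 1>1, c = 1+4 = 5
m=1,i=2: not 1>2, c = 5+4 = 9
m=2,i=0: 2>0, c = 9+2 = 11
m=2,i=1: 2>1, c = 11+1 = 12
m=2,i=2: not 2>2, c = 12+4 = 16
m=3,i=0: 3>0, c = 16+3 = 19
m=3,i=1: 3>1, c = 19+2 = 21
m=3,i=2: 3>2, c = 21+1 = 22
m=4,i=0: 4>0, c = 22+4 = 26
m=4,i=1: 4>1, c = 26+3 = 29
m=4,i=2: 4>2, c = 29+2 = 31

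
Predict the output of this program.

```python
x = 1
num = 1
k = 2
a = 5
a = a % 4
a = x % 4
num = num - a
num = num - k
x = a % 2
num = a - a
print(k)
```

2

a = 5%4 = 1
a = 1%4 = 1
num = 1-1 = 0
num = 0-2 = -2
x = 1%2 = 1
num = 1-1 = 0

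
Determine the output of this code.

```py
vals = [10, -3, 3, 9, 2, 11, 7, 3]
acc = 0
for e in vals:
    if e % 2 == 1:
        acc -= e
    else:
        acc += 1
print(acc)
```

e=10: not odd, acc = 0+1 = 1
e=-3: odd, acc = 1-(-3) = 4
e=3: odd, acc = 4-3 = 1
e=9: odd, acc = 1-9 = -8
e=2: not odd, acc = (-8)+1 = -7
e=11: odd, acc = (-7)-11 = -18
e=7: odd, acc = (-18)-7 = -25
e=3: odd, acc = (-25)-3 = -28

-28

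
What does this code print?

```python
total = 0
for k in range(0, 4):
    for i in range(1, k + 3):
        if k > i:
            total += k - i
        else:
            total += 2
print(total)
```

26

k=0,i=1: not 0>1, total = 0+2 = 2
k=0,i=2: not 0>2, total = 2+2 = 4
k=1,i=1: not 1>1, total = 4+2 = 6
k=1,i=2: not 1>2, total = 6+2 = 8
k=1,i=3: not 1>3, total = 8+2 = 10
k=2,i=1: 2>1, total = 10+1 = 11
k=2,i=2: not 2>2, total = 11+2 = 13
k=2,i=3: not 2>3, total = 13+2 = 15
k=2,i=4: not 2>4, total = 15+2 = 17
k=3,i=1: 3>1, total = 17+2 = 19
k=3,i=2: 3>2, total = 19+1 = 20
k=3,i=3: not 3>3, total = 20+2 = 22
k=3,i=4: not 3>4, total = 22+2 = 24
k=3,i=5: not 3>5, total = 24+2 = 26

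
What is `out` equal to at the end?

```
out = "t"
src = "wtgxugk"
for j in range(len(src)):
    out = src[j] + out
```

'kguxgtwt'

j=0: prepend 'w' → 'wt'
j=1: prepend 't' → 'twt'
j=2: prepend 'g' → 'gtwt'
j=3: prepend 'x' → 'xgtwt'
j=4: prepend 'u' → 'uxgtwt'
j=5: prepend 'g' → 'guxgtwt'
j=6: prepend 'k' → 'kguxgtwt'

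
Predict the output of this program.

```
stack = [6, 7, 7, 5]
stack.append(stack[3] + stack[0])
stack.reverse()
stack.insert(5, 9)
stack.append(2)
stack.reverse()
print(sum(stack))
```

47

append stack[3]+stack[0] = 5+6 = 11 → [6, 7, 7, 5, 11]
reverse → [11, 5, 7, 7, 6]
insert 9 at 5 → [11, 5, 7, 7, 6, 9]
append 2 → [11, 5, 7, 7, 6, 9, 2]
reverse → [2, 9, 6, 7, 7, 5, 11]
sum = 47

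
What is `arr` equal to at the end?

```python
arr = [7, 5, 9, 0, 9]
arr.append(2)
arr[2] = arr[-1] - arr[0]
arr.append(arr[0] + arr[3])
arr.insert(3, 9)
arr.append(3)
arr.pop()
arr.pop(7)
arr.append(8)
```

[7, 5, -5, 9, 0, 9, 2, 8]

append 2 → [7, 5, 9, 0, 9, 2]
arr[2] = arr[-1]-arr[0] = 2-7 = -5 → [7, 5, -5, 0, 9, 2]
append arr[0]+arr[3] = 7+0 = 7 → [7, 5, -5, 0, 9, 2, 7]
insert 9 at 3 → [7, 5, -5, 9, 0, 9, 2, 7]
append 3 → [7, 5, -5, 9, 0, 9, 2, 7, 3]
pop() removes 3 → [7, 5, -5, 9, 0, 9, 2, 7]
pop(7) removes 7 → [7, 5, -5, 9, 0, 9, 2]
append 8 → [7, 5, -5, 9, 0, 9, 2, 8]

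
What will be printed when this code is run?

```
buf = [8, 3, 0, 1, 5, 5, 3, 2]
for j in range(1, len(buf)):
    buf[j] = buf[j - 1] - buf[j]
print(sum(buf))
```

j=1: buf[1] = 8-3 = 5 → [8, 5, 0, 1, 5, 5, 3, 2]
j=2: buf[2] = 5-0 = 5 → [8, 5, 5, 1, 5, 5, 3, 2]
j=3: buf[3] = 5-1 = 4 → [8, 5, 5, 4, 5, 5, 3, 2]
j=4: buf[4] = 4-5 = -1 → [8, 5, 5, 4, -1, 5, 3, 2]
j=5: buf[5] = (-1)-5 = -6 → [8, 5, 5, 4, -1, -6, 3, 2]
j=6: buf[6] = (-6)-3 = -9 → [8, 5, 5, 4, -1, -6, -9, 2]
j=7: buf[7] = (-9)-2 = -11 → [8, 5, 5, 4, -1, -6, -9, -11]
sum = -5

-5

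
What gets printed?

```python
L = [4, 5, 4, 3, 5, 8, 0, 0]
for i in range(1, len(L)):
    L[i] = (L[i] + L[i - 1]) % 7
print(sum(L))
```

i=1: L[1] = (5+4)%7 = 2 → [4, 2, 4, 3, 5, 8, 0, 0]
i=2: L[2] = (4+2)%7 = 6 → [4, 2, 6, 3, 5, 8, 0, 0]
i=3: L[3] = (3+6)%7 = 2 → [4, 2, 6, 2, 5, 8, 0, 0]
i=4: L[4] = (5+2)%7 = 0 → [4, 2, 6, 2, 0, 8, 0, 0]
i=5: L[5] = (8+0)%7 = 1 → [4, 2, 6, 2, 0, 1, 0, 0]
i=6: L[6] = (0+1)%7 = 1 → [4, 2, 6, 2, 0, 1, 1, 0]
i=7: L[7] = (0+1)%7 = 1 → [4, 2, 6, 2, 0, 1, 1, 1]
sum = 17

17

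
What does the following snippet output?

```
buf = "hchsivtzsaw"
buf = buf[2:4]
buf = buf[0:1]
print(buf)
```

slice [2:4] → 'hs'
slice [0:1] → 'h'

h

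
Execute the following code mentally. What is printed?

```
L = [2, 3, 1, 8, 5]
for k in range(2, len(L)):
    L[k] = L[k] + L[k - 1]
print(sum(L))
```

38

k=2: L[2] = 1+3 = 4 → [2, 3, 4, 8, 5]
k=3: L[3] = 8+4 = 12 → [2, 3, 4, 12, 5]
k=4: L[4] = 5+12 = 17 → [2, 3, 4, 12, 17]
sum = 38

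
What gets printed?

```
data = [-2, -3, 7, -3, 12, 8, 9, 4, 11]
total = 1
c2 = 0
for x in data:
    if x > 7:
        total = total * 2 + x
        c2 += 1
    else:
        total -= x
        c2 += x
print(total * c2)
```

1267

x=-2: not >7, total = 1-(-2) = 3; c2=-2
x=-3: not >7, total = 3-(-3) = 6; c2=-5
x=7: not >7, total = 6-7 = -1; c2=2
x=-3: not >7, total = (-1)-(-3) = 2; c2=-1
x=12: >7, total = 2*2+12 = 16; c2=0
x=8: >7, total = 16*2+8 = 40; c2=1
x=9: >7, total = 40*2+9 = 89; c2=2
x=4: not >7, total = 89-4 = 85; c2=6
x=11: >7, total = 85*2+11 = 181; c2=7
total*c2 = 181*7 = 1267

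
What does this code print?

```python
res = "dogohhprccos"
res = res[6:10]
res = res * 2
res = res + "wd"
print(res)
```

slice [6:10] → 'prcc'
repeat ×2 → 'prccprcc'
+ 'wd' → 'prccprccwd'

prccprccwd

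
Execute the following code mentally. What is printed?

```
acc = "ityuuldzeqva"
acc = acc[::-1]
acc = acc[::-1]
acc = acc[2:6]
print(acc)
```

reverse → 'avqezdluuyti'
reverse → 'ityuuldzeqva'
slice [2:6] → 'yuul'

yuul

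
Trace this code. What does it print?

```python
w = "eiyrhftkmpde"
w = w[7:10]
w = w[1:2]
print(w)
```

slice [7:10] → 'kmp'
slice [1:2] → 'm'

m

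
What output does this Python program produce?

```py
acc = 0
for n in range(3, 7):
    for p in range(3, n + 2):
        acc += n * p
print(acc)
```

309

n=3,p=3: acc = 0+9 = 9
n=3,p=4: acc = 9+12 = 21
n=4,p=3: acc = 21+12 = 33
n=4,p=4: acc = 33+16 = 49
n=4,p=5: acc = 49+20 = 69
n=5,p=3: acc = 69+15 = 84
n=5,p=4: acc = 84+20 = 104
n=5,p=5: acc = 104+25 = 129
n=5,p=6: acc = 129+30 = 159
n=6,p=3: acc = 159+18 = 177
n=6,p=4: acc = 177+24 = 201
n=6,p=5: acc = 201+30 = 231
n=6,p=6: acc = 231+36 = 267
n=6,p=7: acc = 267+42 = 309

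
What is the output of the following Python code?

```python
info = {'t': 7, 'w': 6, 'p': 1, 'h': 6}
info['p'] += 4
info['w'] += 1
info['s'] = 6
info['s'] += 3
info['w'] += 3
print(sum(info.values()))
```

info['p'] = 1+4 = 5 → {'t': 7, 'w': 6, 'p': 5, 'h': 6}
info['w'] = 6+1 = 7 → {'t': 7, 'w': 7, 'p': 5, 'h': 6}
info['s'] = 6 → {'t': 7, 'w': 7, 'p': 5, 'h': 6, 's': 6}
info['s'] = 6+3 = 9 → {'t': 7, 'w': 7, 'p': 5, 'h': 6, 's': 9}
info['w'] = 7+3 = 10 → {'t': 7, 'w': 10, 'p': 5, 'h': 6, 's': 9}
sum of values = 37

37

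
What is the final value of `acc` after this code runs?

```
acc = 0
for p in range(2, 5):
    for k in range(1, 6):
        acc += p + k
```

p=2,k=1: acc = 0+3 = 3
p=2,k=2: acc = 3+4 = 7
p=2,k=3: acc = 7+5 = 12
p=2,k=4: acc = 12+6 = 18
p=2,k=5: acc = 18+7 = 25
p=3,k=1: acc = 25+4 = 29
p=3,k=2: acc = 29+5 = 34
p=3,k=3: acc = 34+6 = 40
p=3,k=4: acc = 40+7 = 47
p=3,k=5: acc = 47+8 = 55
p=4,k=1: acc = 55+5 = 60
p=4,k=2: acc = 60+6 = 66
p=4,k=3: acc = 66+7 = 73
p=4,k=4: acc = 73+8 = 81
p=4,k=5: acc = 81+9 = 90

90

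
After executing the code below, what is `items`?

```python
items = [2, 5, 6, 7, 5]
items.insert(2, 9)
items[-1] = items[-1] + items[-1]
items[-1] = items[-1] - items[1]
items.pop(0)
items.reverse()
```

insert 9 at 2 → [2, 5, 9, 6, 7, 5]
items[-1] = items[-1]+items[-1] = 5+5 = 10 → [2, 5, 9, 6, 7, 10]
items[-1] = items[-1]-items[1] = 10-5 = 5 → [2, 5, 9, 6, 7, 5]
pop(0) removes 2 → [5, 9, 6, 7, 5]
reverse → [5, 7, 6, 9, 5]

[5, 7, 6, 9, 5]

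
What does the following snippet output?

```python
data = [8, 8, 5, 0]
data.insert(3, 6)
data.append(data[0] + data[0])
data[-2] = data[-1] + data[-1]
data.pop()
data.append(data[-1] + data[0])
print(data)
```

insert 6 at 3 → [8, 8, 5, 6, 0]
append data[0]+data[0] = 8+8 = 16 → [8, 8, 5, 6, 0, 16]
data[-2] = data[-1]+data[-1] = 16+16 = 32 → [8, 8, 5, 6, 32, 16]
pop() removes 16 → [8, 8, 5, 6, 32]
append data[-1]+data[0] = 32+8 = 40 → [8, 8, 5, 6, 32, 40]

[8, 8, 5, 6, 32, 40]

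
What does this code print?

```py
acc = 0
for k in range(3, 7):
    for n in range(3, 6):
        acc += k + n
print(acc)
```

k=3,n=3: acc = 0+6 = 6
k=3,n=4: acc = 6+7 = 13
k=3,n=5: acc = 13+8 = 21
k=4,n=3: acc = 21+7 = 28
k=4,n=4: acc = 28+8 = 36
k=4,n=5: acc = 36+9 = 45
k=5,n=3: acc = 45+8 = 53
k=5,n=4: acc = 53+9 = 62
k=5,n=5: acc = 62+10 = 72
k=6,n=3: acc = 72+9 = 81
k=6,n=4: acc = 81+10 = 91
k=6,n=5: acc = 91+11 = 102

102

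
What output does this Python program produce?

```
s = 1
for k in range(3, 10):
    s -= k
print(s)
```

k=3: s = 1-3 = -2
k=4: s = (-2)-4 = -6
k=5: s = (-6)-5 = -11
k=6: s = (-11)-6 = -17
k=7: s = (-17)-7 = -24
k=8: s = (-24)-8 = -32
k=9: s = (-32)-9 = -41

-41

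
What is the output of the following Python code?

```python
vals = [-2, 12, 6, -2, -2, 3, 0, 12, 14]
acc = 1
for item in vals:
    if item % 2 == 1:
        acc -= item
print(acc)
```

-2

item=-2: not odd
item=12: not odd
item=6: not odd
item=-2: not odd
item=-2: not odd
item=3: odd, acc = 1-3 = -2
item=0: not odd
item=12: not odd
item=14: not odd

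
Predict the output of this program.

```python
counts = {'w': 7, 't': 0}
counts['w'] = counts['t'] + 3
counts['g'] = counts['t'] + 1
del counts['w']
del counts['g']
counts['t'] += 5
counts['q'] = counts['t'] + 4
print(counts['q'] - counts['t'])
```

4

counts['w'] = counts['t']+3 = 3 → {'w': 3, 't': 0}
counts['g'] = counts['t']+1 = 1 → {'w': 3, 't': 0, 'g': 1}
del 'w' → {'t': 0, 'g': 1}
del 'g' → {'t': 0}
counts['t'] = 0+5 = 5 → {'t': 5}
counts['q'] = counts['t']+4 = 9 → {'t': 5, 'q': 9}
counts['q']-counts['t'] = 9-5 = 4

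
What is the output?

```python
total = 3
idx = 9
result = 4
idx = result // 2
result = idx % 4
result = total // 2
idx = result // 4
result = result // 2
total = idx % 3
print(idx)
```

idx = 4//2 = 2
result = 2%4 = 2
result = 3//2 = 1
idx = 1//4 = 0
result = 1//2 = 0
total = 0%3 = 0

0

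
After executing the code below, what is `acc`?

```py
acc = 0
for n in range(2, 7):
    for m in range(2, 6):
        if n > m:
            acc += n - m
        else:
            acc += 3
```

50

n=2,m=2: not 2>2, acc = 0+3 = 3
n=2,m=3: not 2>3, acc = 3+3 = 6
n=2,m=4: not 2>4, acc = 6+3 = 9
n=2,m=5: not 2>5, acc = 9+3 = 12
n=3,m=2: 3>2, acc = 12+1 = 13
n=3,m=3: not 3>3, acc = 13+3 = 16
n=3,m=4: not 3>4, acc = 16+3 = 19
n=3,m=5: not 3>5, acc = 19+3 = 22
n=4,m=2: 4>2, acc = 22+2 = 24
n=4,m=3: 4>3, acc = 24+1 = 25
n=4,m=4: not 4>4, acc = 25+3 = 28
n=4,m=5: not 4>5, acc = 28+3 = 31
n=5,m=2: 5>2, acc = 31+3 = 34
n=5,m=3: 5>3, acc = 34+2 = 36
n=5,m=4: 5>4, acc = 36+1 = 37
n=5,m=5: not 5>5, acc = 37+3 = 40
n=6,m=2: 6>2, acc = 40+4 = 44
n=6,m=3: 6>3, acc = 44+3 = 47
n=6,m=4: 6>4, acc = 47+2 = 49
n=6,m=5: 6>5, acc = 49+1 = 50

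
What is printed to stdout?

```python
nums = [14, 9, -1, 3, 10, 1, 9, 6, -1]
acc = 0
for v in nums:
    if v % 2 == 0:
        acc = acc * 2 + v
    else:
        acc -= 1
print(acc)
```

v=14: even, acc = 0*2+14 = 14
v=9: not even, acc = 14-1 = 13
v=-1: not even, acc = 13-1 = 12
v=3: not even, acc = 12-1 = 11
v=10: even, acc = 11*2+10 = 32
v=1: not even, acc = 32-1 = 31
v=9: not even, acc = 31-1 = 30
v=6: even, acc = 30*2+6 = 66
v=-1: not even, acc = 66-1 = 65

65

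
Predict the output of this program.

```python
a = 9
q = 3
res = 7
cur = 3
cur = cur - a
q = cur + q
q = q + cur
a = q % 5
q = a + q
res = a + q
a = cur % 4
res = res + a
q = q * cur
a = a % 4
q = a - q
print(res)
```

-5

cur = 3-9 = -6
q = (-6)+3 = -3
q = (-3)+(-6) = -9
a = (-9)%5 = 1
q = 1+(-9) = -8
res = 1+(-8) = -7
a = (-6)%4 = 2
res = (-7)+2 = -5
q = (-8)*(-6) = 48
a = 2%4 = 2
q = 2-48 = -46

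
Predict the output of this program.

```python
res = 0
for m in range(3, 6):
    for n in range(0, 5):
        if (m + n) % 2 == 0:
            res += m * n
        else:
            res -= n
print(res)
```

40

m=3,n=0: odd sum, res = 0-0 = 0
m=3,n=1: even sum, res = 0+3 = 3
m=3,n=2: odd sum, res = 3-2 = 1
m=3,n=3: even sum, res = 1+9 = 10
m=3,n=4: odd sum, res = 10-4 = 6
m=4,n=0: even sum, res = 6+0 = 6
m=4,n=1: odd sum, res = 6-1 = 5
m=4,n=2: even sum, res = 5+8 = 13
m=4,n=3: odd sum, res = 13-3 = 10
m=4,n=4: even sum, res = 10+16 = 26
m=5,n=0: odd sum, res = 26-0 = 26
m=5,n=1: even sum, res = 26+5 = 31
m=5,n=2: odd sum, res = 31-2 = 29
m=5,n=3: even sum, res = 29+15 = 44
m=5,n=4: odd sum, res = 44-4 = 40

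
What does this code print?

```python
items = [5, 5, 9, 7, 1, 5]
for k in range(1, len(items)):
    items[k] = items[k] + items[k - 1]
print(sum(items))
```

119

k=1: items[1] = 5+5 = 10 → [5, 10, 9, 7, 1, 5]
k=2: items[2] = 9+10 = 19 → [5, 10, 19, 7, 1, 5]
k=3: items[3] = 7+19 = 26 → [5, 10, 19, 26, 1, 5]
k=4: items[4] = 1+26 = 27 → [5, 10, 19, 26, 27, 5]
k=5: items[5] = 5+27 = 32 → [5, 10, 19, 26, 27, 32]
sum = 119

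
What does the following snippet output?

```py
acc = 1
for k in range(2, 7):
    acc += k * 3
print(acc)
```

61

k=2: acc = 1+2*3 = 7
k=3: acc = 7+3*3 = 16
k=4: acc = 16+4*3 = 28
k=5: acc = 28+5*3 = 43
k=6: acc = 43+6*3 = 61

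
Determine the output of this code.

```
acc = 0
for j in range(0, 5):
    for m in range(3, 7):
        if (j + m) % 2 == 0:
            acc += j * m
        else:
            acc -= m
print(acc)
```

j=0,m=3: odd sum, acc = 0-3 = -3
j=0,m=4: even sum, acc = (-3)+0 = -3
j=0,m=5: odd sum, acc = (-3)-5 = -8
j=0,m=6: even sum, acc = (-8)+0 = -8
j=1,m=3: even sum, acc = (-8)+3 = -5
j=1,m=4: odd sum, acc = (-5)-4 = -9
j=1,m=5: even sum, acc = (-9)+5 = -4
j=1,m=6: odd sum, acc = (-4)-6 = -10
j=2,m=3: odd sum, acc = (-10)-3 = -13
j=2,m=4: even sum, acc = (-13)+8 = -5
j=2,m=5: odd sum, acc = (-5)-5 = -10
j=2,m=6: even sum, acc = (-10)+12 = 2
j=3,m=3: even sum, acc = 2+9 = 11
j=3,m=4: odd sum, acc = 11-4 = 7
j=3,m=5: even sum, acc = 7+15 = 22
j=3,m=6: odd sum, acc = 22-6 = 16
j=4,m=3: odd sum, acc = 16-3 = 13
j=4,m=4: even sum, acc = 13+16 = 29
j=4,m=5: odd sum, acc = 29-5 = 24
j=4,m=6: even sum, acc = 24+24 = 48

48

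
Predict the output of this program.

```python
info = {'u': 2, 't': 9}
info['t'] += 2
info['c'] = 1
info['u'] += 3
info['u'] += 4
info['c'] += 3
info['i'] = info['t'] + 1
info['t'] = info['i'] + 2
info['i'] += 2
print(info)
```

{'u': 9, 't': 14, 'c': 4, 'i': 14}

info['t'] = 9+2 = 11 → {'u': 2, 't': 11}
info['c'] = 1 → {'u': 2, 't': 11, 'c': 1}
info['u'] = 2+3 = 5 → {'u': 5, 't': 11, 'c': 1}
info['u'] = 5+4 = 9 → {'u': 9, 't': 11, 'c': 1}
info['c'] = 1+3 = 4 → {'u': 9, 't': 11, 'c': 4}
info['i'] = info['t']+1 = 12 → {'u': 9, 't': 11, 'c': 4, 'i': 12}
info['t'] = info['i']+2 = 14 → {'u': 9, 't': 14, 'c': 4, 'i': 12}
info['i'] = 12+2 = 14 → {'u': 9, 't': 14, 'c': 4, 'i': 14}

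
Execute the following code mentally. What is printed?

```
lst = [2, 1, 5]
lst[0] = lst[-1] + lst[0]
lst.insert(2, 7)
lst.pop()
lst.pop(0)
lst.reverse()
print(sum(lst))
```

8

lst[0] = lst[-1]+lst[0] = 5+2 = 7 → [7, 1, 5]
insert 7 at 2 → [7, 1, 7, 5]
pop() removes 5 → [7, 1, 7]
pop(0) removes 7 → [1, 7]
reverse → [7, 1]
sum = 8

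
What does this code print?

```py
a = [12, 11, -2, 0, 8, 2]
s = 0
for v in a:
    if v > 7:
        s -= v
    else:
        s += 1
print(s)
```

v=12: >7, s = 0-12 = -12
v=11: >7, s = (-12)-11 = -23
v=-2: not >7, s = (-23)+1 = -22
v=0: not >7, s = (-22)+1 = -21
v=8: >7, s = (-21)-8 = -29
v=2: not >7, s = (-29)+1 = -28

-28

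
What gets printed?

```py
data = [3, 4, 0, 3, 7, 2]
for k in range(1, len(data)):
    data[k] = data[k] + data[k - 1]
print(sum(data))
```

63

k=1: data[1] = 4+3 = 7 → [3, 7, 0, 3, 7, 2]
k=2: data[2] = 0+7 = 7 → [3, 7, 7, 3, 7, 2]
k=3: data[3] = 3+7 = 10 → [3, 7, 7, 10, 7, 2]
k=4: data[4] = 7+10 = 17 → [3, 7, 7, 10, 17, 2]
k=5: data[5] = 2+17 = 19 → [3, 7, 7, 10, 17, 19]
sum = 63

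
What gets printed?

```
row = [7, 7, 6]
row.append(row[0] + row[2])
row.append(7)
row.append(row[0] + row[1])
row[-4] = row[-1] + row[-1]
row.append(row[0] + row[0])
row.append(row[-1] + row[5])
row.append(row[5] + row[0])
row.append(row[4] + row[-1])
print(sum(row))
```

167

append row[0]+row[2] = 7+6 = 13 → [7, 7, 6, 13]
append 7 → [7, 7, 6, 13, 7]
append row[0]+row[1] = 7+7 = 14 → [7, 7, 6, 13, 7, 14]
row[-4] = row[-1]+row[-1] = 14+14 = 28 → [7, 7, 28, 13, 7, 14]
append row[0]+row[0] = 7+7 = 14 → [7, 7, 28, 13, 7, 14, 14]
append row[-1]+row[5] = 14+14 = 28 → [7, 7, 28, 13, 7, 14, 14, 28]
append row[5]+row[0] = 14+7 = 21 → [7, 7, 28, 13, 7, 14, 14, 28, 21]
append row[4]+row[-1] = 7+21 = 28 → [7, 7, 28, 13, 7, 14, 14, 28, 21, 28]
sum = 167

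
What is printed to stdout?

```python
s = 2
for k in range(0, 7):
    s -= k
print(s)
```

k=0: s = 2-0 = 2
k=1: s = 2-1 = 1
k=2: s = 1-2 = -1
k=3: s = (-1)-3 = -4
k=4: s = (-4)-4 = -8
k=5: s = (-8)-5 = -13
k=6: s = (-13)-6 = -19

-19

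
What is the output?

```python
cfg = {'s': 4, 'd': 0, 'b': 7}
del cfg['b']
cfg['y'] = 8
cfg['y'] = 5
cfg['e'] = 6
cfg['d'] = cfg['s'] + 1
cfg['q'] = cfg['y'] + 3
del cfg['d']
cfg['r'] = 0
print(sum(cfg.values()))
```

23

del 'b' → {'s': 4, 'd': 0}
cfg['y'] = 8 → {'s': 4, 'd': 0, 'y': 8}
cfg['y'] = 5 → {'s': 4, 'd': 0, 'y': 5}
cfg['e'] = 6 → {'s': 4, 'd': 0, 'y': 5, 'e': 6}
cfg['d'] = cfg['s']+1 = 5 → {'s': 4, 'd': 5, 'y': 5, 'e': 6}
cfg['q'] = cfg['y']+3 = 8 → {'s': 4, 'd': 5, 'y': 5, 'e': 6, 'q': 8}
del 'd' → {'s': 4, 'y': 5, 'e': 6, 'q': 8}
cfg['r'] = 0 → {'s': 4, 'y': 5, 'e': 6, 'q': 8, 'r': 0}
sum of values = 23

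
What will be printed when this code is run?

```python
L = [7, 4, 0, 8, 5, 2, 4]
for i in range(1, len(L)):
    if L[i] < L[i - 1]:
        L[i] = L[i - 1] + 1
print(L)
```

i=1: 4<7, L[1] = 7+1 = 8 → [7, 8, 0, 8, 5, 2, 4]
i=2: 0<8, L[2] = 8+1 = 9 → [7, 8, 9, 8, 5, 2, 4]
i=3: 8<9, L[3] = 9+1 = 10 → [7, 8, 9, 10, 5, 2, 4]
i=4: 5<10, L[4] = 10+1 = 11 → [7, 8, 9, 10, 11, 2, 4]
i=5: 2<11, L[5] = 11+1 = 12 → [7, 8, 9, 10, 11, 12, 4]
i=6: 4<12, L[6] = 12+1 = 13 → [7, 8, 9, 10, 11, 12, 13]

[7, 8, 9, 10, 11, 12, 13]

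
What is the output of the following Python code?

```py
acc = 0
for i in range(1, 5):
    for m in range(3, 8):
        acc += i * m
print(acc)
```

250

i=1,m=3: acc = 0+3 = 3
i=1,m=4: acc = 3+4 = 7
i=1,m=5: acc = 7+5 = 12
i=1,m=6: acc = 12+6 = 18
i=1,m=7: acc = 18+7 = 25
i=2,m=3: acc = 25+6 = 31
i=2,m=4: acc = 31+8 = 39
i=2,m=5: acc = 39+10 = 49
i=2,m=6: acc = 49+12 = 61
i=2,m=7: acc = 61+14 = 75
i=3,m=3: acc = 75+9 = 84
i=3,m=4: acc = 84+12 = 96
i=3,m=5: acc = 96+15 = 111
i=3,m=6: acc = 111+18 = 129
i=3,m=7: acc = 129+21 = 150
i=4,m=3: acc = 150+12 = 162
i=4,m=4: acc = 162+16 = 178
i=4,m=5: acc = 178+20 = 198
i=4,m=6: acc = 198+24 = 222
i=4,m=7: acc = 222+28 = 250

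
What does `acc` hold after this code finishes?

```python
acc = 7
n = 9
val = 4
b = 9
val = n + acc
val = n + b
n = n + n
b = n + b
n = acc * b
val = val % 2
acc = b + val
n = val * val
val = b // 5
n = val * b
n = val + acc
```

27

val = 9+7 = 16
val = 9+9 = 18
n = 9+9 = 18
b = 18+9 = 27
n = 7*27 = 189
val = 18%2 = 0
acc = 27+0 = 27
n = 0*0 = 0
val = 27//5 = 5
n = 5*27 = 135
n = 5+27 = 32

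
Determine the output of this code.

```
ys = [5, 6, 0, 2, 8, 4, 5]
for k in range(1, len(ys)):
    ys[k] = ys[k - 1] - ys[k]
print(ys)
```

[5, -1, -1, -3, -11, -15, -20]

k=1: ys[1] = 5-6 = -1 → [5, -1, 0, 2, 8, 4, 5]
k=2: ys[2] = (-1)-0 = -1 → [5, -1, -1, 2, 8, 4, 5]
k=3: ys[3] = (-1)-2 = -3 → [5, -1, -1, -3, 8, 4, 5]
k=4: ys[4] = (-3)-8 = -11 → [5, -1, -1, -3, -11, 4, 5]
k=5: ys[5] = (-11)-4 = -15 → [5, -1, -1, -3, -11, -15, 5]
k=6: ys[6] = (-15)-5 = -20 → [5, -1, -1, -3, -11, -15, -20]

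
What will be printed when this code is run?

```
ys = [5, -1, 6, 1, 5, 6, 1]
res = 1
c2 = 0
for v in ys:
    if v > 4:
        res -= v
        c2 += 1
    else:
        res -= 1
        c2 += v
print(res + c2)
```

v=5: >4, res = 1-5 = -4; c2=1
v=-1: not >4, res = (-4)-1 = -5; c2=0
v=6: >4, res = (-5)-6 = -11; c2=1
v=1: not >4, res = (-11)-1 = -12; c2=2
v=5: >4, res = (-12)-5 = -17; c2=3
v=6: >4, res = (-17)-6 = -23; c2=4
v=1: not >4, res = (-23)-1 = -24; c2=5
res+c2 = (-24)+5 = -19

-19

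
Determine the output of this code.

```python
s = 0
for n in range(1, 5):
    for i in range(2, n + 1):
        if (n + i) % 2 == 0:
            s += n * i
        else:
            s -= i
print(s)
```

n=2,i=2: even sum, s = 0+4 = 4
n=3,i=2: odd sum, s = 4-2 = 2
n=3,i=3: even sum, s = 2+9 = 11
n=4,i=2: even sum, s = 11+8 = 19
n=4,i=3: odd sum, s = 19-3 = 16
n=4,i=4: even sum, s = 16+16 = 32

32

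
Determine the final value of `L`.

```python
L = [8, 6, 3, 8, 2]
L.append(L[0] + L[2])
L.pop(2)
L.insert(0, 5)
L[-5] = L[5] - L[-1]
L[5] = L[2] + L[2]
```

[5, 0, 6, 8, 2, 12]

append L[0]+L[2] = 8+3 = 11 → [8, 6, 3, 8, 2, 11]
pop(2) removes 3 → [8, 6, 8, 2, 11]
insert 5 at 0 → [5, 8, 6, 8, 2, 11]
L[-5] = L[5]-L[-1] = 11-11 = 0 → [5, 0, 6, 8, 2, 11]
L[5] = L[2]+L[2] = 6+6 = 12 → [5, 0, 6, 8, 2, 12]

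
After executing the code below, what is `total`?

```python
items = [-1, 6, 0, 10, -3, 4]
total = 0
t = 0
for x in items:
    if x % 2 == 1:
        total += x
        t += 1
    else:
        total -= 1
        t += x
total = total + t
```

x=-1: odd, total = 0+(-1) = -1; t=1
x=6: not odd, total = (-1)-1 = -2; t=7
x=0: not odd, total = (-2)-1 = -3; t=7
x=10: not odd, total = (-3)-1 = -4; t=17
x=-3: odd, total = (-4)+(-3) = -7; t=18
x=4: not odd, total = (-7)-1 = -8; t=22
total+t = (-8)+22 = 14

14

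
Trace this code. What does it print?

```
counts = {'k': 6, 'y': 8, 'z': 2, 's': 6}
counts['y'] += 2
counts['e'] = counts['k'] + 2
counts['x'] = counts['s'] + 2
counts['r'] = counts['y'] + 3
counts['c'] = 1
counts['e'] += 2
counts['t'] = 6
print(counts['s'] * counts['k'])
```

36

counts['y'] = 8+2 = 10 → {'k': 6, 'y': 10, 'z': 2, 's': 6}
counts['e'] = counts['k']+2 = 8 → {'k': 6, 'y': 10, 'z': 2, 's': 6, 'e': 8}
counts['x'] = counts['s']+2 = 8 → {'k': 6, 'y': 10, 'z': 2, 's': 6, 'e': 8, 'x': 8}
counts['r'] = counts['y']+3 = 13 → {'k': 6, 'y': 10, 'z': 2, 's': 6, 'e': 8, 'x': 8, 'r': 13}
counts['c'] = 1 → {'k': 6, 'y': 10, 'z': 2, 's': 6, 'e': 8, 'x': 8, 'r': 13, 'c': 1}
counts['e'] = 8+2 = 10 → {'k': 6, 'y': 10, 'z': 2, 's': 6, 'e': 10, 'x': 8, 'r': 13, 'c': 1}
counts['t'] = 6 → {'k': 6, 'y': 10, 'z': 2, 's': 6, 'e': 10, 'x': 8, 'r': 13, 'c': 1, 't': 6}
counts['s']*counts['k'] = 6*6 = 36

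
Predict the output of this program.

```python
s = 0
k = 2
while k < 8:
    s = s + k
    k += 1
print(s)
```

k=2: s = 0+2 = 2
k=3: s = 2+3 = 5
k=4: s = 5+4 = 9
k=5: s = 9+5 = 14
k=6: s = 14+6 = 20
k=7: s = 20+7 = 27

27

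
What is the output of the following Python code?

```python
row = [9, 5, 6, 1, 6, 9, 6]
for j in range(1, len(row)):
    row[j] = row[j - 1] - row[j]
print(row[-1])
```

-24

j=1: row[1] = 9-5 = 4 → [9, 4, 6, 1, 6, 9, 6]
j=2: row[2] = 4-6 = -2 → [9, 4, -2, 1, 6, 9, 6]
j=3: row[3] = (-2)-1 = -3 → [9, 4, -2, -3, 6, 9, 6]
j=4: row[4] = (-3)-6 = -9 → [9, 4, -2, -3, -9, 9, 6]
j=5: row[5] = (-9)-9 = -18 → [9, 4, -2, -3, -9, -18, 6]
j=6: row[6] = (-18)-6 = -24 → [9, 4, -2, -3, -9, -18, -24]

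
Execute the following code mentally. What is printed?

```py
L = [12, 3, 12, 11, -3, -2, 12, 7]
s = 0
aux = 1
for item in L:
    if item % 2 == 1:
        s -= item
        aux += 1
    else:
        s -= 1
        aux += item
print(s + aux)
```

item=12: not odd, s = 0-1 = -1; aux=13
item=3: odd, s = (-1)-3 = -4; aux=14
item=12: not odd, s = (-4)-1 = -5; aux=26
item=11: odd, s = (-5)-11 = -16; aux=27
item=-3: odd, s = (-16)-(-3) = -13; aux=28
item=-2: not odd, s = (-13)-1 = -14; aux=26
item=12: not odd, s = (-14)-1 = -15; aux=38
item=7: odd, s = (-15)-7 = -22; aux=39
s+aux = (-22)+39 = 17

17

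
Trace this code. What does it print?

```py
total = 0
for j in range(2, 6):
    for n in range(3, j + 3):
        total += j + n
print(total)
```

116

j=2,n=3: total = 0+5 = 5
j=2,n=4: total = 5+6 = 11
j=3,n=3: total = 11+6 = 17
j=3,n=4: total = 17+7 = 24
j=3,n=5: total = 24+8 = 32
j=4,n=3: total = 32+7 = 39
j=4,n=4: total = 39+8 = 47
j=4,n=5: total = 47+9 = 56
j=4,n=6: total = 56+10 = 66
j=5,n=3: total = 66+8 = 74
j=5,n=4: total = 74+9 = 83
j=5,n=5: total = 83+10 = 93
j=5,n=6: total = 93+11 = 104
j=5,n=7: total = 104+12 = 116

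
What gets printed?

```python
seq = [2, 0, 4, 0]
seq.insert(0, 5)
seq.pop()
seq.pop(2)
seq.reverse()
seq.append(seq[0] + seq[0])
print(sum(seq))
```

19

insert 5 at 0 → [5, 2, 0, 4, 0]
pop() removes 0 → [5, 2, 0, 4]
pop(2) removes 0 → [5, 2, 4]
reverse → [4, 2, 5]
append seq[0]+seq[0] = 4+4 = 8 → [4, 2, 5, 8]
sum = 19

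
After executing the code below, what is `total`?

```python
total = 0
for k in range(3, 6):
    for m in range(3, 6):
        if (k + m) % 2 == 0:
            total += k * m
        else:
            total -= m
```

k=3,m=3: even sum, total = 0+9 = 9
k=3,m=4: odd sum, total = 9-4 = 5
k=3,m=5: even sum, total = 5+15 = 20
k=4,m=3: odd sum, total = 20-3 = 17
k=4,m=4: even sum, total = 17+16 = 33
k=4,m=5: odd sum, total = 33-5 = 28
k=5,m=3: even sum, total = 28+15 = 43
k=5,m=4: odd sum, total = 43-4 = 39
k=5,m=5: even sum, total = 39+25 = 64

64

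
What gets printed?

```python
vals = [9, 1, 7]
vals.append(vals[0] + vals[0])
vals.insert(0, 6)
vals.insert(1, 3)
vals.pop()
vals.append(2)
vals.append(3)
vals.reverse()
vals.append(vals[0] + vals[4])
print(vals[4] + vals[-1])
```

append vals[0]+vals[0] = 9+9 = 18 → [9, 1, 7, 18]
insert 6 at 0 → [6, 9, 1, 7, 18]
insert 3 at 1 → [6, 3, 9, 1, 7, 18]
pop() removes 18 → [6, 3, 9, 1, 7]
append 2 → [6, 3, 9, 1, 7, 2]
append 3 → [6, 3, 9, 1, 7, 2, 3]
reverse → [3, 2, 7, 1, 9, 3, 6]
append vals[0]+vals[4] = 3+9 = 12 → [3, 2, 7, 1, 9, 3, 6, 12]
vals[4]+vals[-1] = 9+12 = 21

21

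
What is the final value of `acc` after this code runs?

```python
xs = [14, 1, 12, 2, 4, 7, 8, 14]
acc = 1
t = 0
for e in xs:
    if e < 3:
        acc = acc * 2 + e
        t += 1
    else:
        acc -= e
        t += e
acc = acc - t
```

e=14: not <3, acc = 1-14 = -13; t=14
e=1: <3, acc = (-13)*2+1 = -25; t=15
e=12: not <3, acc = (-25)-12 = -37; t=27
e=2: <3, acc = (-37)*2+2 = -72; t=28
e=4: not <3, acc = (-72)-4 = -76; t=32
e=7: not <3, acc = (-76)-7 = -83; t=39
e=8: not <3, acc = (-83)-8 = -91; t=47
e=14: not <3, acc = (-91)-14 = -105; t=61
acc-t = (-105)-61 = -166

-166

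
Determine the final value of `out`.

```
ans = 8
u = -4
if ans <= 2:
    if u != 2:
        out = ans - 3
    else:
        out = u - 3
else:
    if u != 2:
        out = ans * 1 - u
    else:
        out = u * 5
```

ans=8, u=-4
ans <= 2 is False; u != 2 is True
→ out = ans * 1 - u = 12

12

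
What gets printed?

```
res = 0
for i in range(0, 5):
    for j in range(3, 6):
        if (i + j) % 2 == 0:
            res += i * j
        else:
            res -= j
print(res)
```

i=0,j=3: odd sum, res = 0-3 = -3
i=0,j=4: even sum, res = (-3)+0 = -3
i=0,j=5: odd sum, res = (-3)-5 = -8
i=1,j=3: even sum, res = (-8)+3 = -5
i=1,j=4: odd sum, res = (-5)-4 = -9
i=1,j=5: even sum, res = (-9)+5 = -4
i=2,j=3: odd sum, res = (-4)-3 = -7
i=2,j=4: even sum, res = (-7)+8 = 1
i=2,j=5: odd sum, res = 1-5 = -4
i=3,j=3: even sum, res = (-4)+9 = 5
i=3,j=4: odd sum, res = 5-4 = 1
i=3,j=5: even sum, res = 1+15 = 16
i=4,j=3: odd sum, res = 16-3 = 13
i=4,j=4: even sum, res = 13+16 = 29
i=4,j=5: odd sum, res = 29-5 = 24

24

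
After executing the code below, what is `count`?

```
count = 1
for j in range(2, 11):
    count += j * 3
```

163

j=2: count = 1+2*3 = 7
j=3: count = 7+3*3 = 16
j=4: count = 16+4*3 = 28
j=5: count = 28+5*3 = 43
j=6: count = 43+6*3 = 61
j=7: count = 61+7*3 = 82
j=8: count = 82+8*3 = 106
j=9: count = 106+9*3 = 133
j=10: count = 133+10*3 = 163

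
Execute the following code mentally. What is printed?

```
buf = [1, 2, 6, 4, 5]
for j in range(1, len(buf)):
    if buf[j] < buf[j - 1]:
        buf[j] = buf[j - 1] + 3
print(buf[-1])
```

j=1: 2>=1, unchanged → [1, 2, 6, 4, 5]
j=2: 6>=2, unchanged → [1, 2, 6, 4, 5]
j=3: 4<6, buf[3] = 6+3 = 9 → [1, 2, 6, 9, 5]
j=4: 5<9, buf[4] = 9+3 = 12 → [1, 2, 6, 9, 12]

12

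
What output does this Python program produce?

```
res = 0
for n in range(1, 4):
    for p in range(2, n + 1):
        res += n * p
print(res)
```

19

n=2,p=2: res = 0+4 = 4
n=3,p=2: res = 4+6 = 10
n=3,p=3: res = 10+9 = 19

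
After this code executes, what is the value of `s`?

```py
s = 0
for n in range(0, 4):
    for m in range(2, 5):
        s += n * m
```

n=0,m=2: s = 0+0 = 0
n=0,m=3: s = 0+0 = 0
n=0,m=4: s = 0+0 = 0
n=1,m=2: s = 0+2 = 2
n=1,m=3: s = 2+3 = 5
n=1,m=4: s = 5+4 = 9
n=2,m=2: s = 9+4 = 13
n=2,m=3: s = 13+6 = 19
n=2,m=4: s = 19+8 = 27
n=3,m=2: s = 27+6 = 33
n=3,m=3: s = 33+9 = 42
n=3,m=4: s = 42+12 = 54

54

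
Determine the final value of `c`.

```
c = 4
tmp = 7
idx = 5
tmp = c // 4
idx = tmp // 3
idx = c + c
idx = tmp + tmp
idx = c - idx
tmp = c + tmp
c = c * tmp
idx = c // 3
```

tmp = 4//4 = 1
idx = 1//3 = 0
idx = 4+4 = 8
idx = 1+1 = 2
idx = 4-2 = 2
tmp = 4+1 = 5
c = 4*5 = 20
idx = 20//3 = 6

20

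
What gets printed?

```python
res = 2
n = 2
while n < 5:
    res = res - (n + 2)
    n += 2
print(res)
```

n=2: res = 2-4 = -2
n=4: res = (-2)-6 = -8

-8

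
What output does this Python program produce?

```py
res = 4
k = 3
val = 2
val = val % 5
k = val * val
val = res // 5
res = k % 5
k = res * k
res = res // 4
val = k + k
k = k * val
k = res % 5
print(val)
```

32

val = 2%5 = 2
k = 2*2 = 4
val = 4//5 = 0
res = 4%5 = 4
k = 4*4 = 16
res = 4//4 = 1
val = 16+16 = 32
k = 16*32 = 512
k = 1%5 = 1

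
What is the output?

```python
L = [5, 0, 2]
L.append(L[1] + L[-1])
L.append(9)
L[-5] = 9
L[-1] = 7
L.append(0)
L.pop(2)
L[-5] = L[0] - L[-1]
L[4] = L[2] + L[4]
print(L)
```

[9, 0, 2, 7, 2]

append L[1]+L[-1] = 0+2 = 2 → [5, 0, 2, 2]
append 9 → [5, 0, 2, 2, 9]
L[-5] = 9 → [9, 0, 2, 2, 9]
L[-1] = 7 → [9, 0, 2, 2, 7]
append 0 → [9, 0, 2, 2, 7, 0]
pop(2) removes 2 → [9, 0, 2, 7, 0]
L[-5] = L[0]-L[-1] = 9-0 = 9 → [9, 0, 2, 7, 0]
L[4] = L[2]+L[4] = 2+0 = 2 → [9, 0, 2, 7, 2]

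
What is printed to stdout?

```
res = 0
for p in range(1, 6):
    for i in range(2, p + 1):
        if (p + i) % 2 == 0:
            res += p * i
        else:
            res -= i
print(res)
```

66

p=2,i=2: even sum, res = 0+4 = 4
p=3,i=2: odd sum, res = 4-2 = 2
p=3,i=3: even sum, res = 2+9 = 11
p=4,i=2: even sum, res = 11+8 = 19
p=4,i=3: odd sum, res = 19-3 = 16
p=4,i=4: even sum, res = 16+16 = 32
p=5,i=2: odd sum, res = 32-2 = 30
p=5,i=3: even sum, res = 30+15 = 45
p=5,i=4: odd sum, res = 45-4 = 41
p=5,i=5: even sum, res = 41+25 = 66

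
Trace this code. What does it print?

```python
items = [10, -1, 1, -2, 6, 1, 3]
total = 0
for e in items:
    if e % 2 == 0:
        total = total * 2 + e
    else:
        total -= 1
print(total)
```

32

e=10: even, total = 0*2+10 = 10
e=-1: not even, total = 10-1 = 9
e=1: not even, total = 9-1 = 8
e=-2: even, total = 8*2+(-2) = 14
e=6: even, total = 14*2+6 = 34
e=1: not even, total = 34-1 = 33
e=3: not even, total = 33-1 = 32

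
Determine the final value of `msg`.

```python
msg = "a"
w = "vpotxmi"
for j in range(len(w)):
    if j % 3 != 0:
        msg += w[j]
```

j=0: skip
j=1: add 'p' → 'ap'
j=2: add 'o' → 'apo'
j=3: skip
j=4: add 'x' → 'apox'
j=5: add 'm' → 'apoxm'
j=6: skip

'apoxm'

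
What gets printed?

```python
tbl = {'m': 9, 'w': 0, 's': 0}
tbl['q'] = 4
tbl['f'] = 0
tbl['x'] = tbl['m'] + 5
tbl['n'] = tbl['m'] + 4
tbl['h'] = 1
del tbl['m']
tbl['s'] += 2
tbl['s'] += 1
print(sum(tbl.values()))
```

35

tbl['q'] = 4 → {'m': 9, 'w': 0, 's': 0, 'q': 4}
tbl['f'] = 0 → {'m': 9, 'w': 0, 's': 0, 'q': 4, 'f': 0}
tbl['x'] = tbl['m']+5 = 14 → {'m': 9, 'w': 0, 's': 0, 'q': 4, 'f': 0, 'x': 14}
tbl['n'] = tbl['m']+4 = 13 → {'m': 9, 'w': 0, 's': 0, 'q': 4, 'f': 0, 'x': 14, 'n': 13}
tbl['h'] = 1 → {'m': 9, 'w': 0, 's': 0, 'q': 4, 'f': 0, 'x': 14, 'n': 13, 'h': 1}
del 'm' → {'w': 0, 's': 0, 'q': 4, 'f': 0, 'x': 14, 'n': 13, 'h': 1}
tbl['s'] = 0+2 = 2 → {'w': 0, 's': 2, 'q': 4, 'f': 0, 'x': 14, 'n': 13, 'h': 1}
tbl['s'] = 2+1 = 3 → {'w': 0, 's': 3, 'q': 4, 'f': 0, 'x': 14, 'n': 13, 'h': 1}
sum of values = 35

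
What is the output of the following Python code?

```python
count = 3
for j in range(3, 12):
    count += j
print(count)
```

j=3: count = 3+3 = 6
j=4: count = 6+4 = 10
j=5: count = 10+5 = 15
j=6: count = 15+6 = 21
j=7: count = 21+7 = 28
j=8: count = 28+8 = 36
j=9: count = 36+9 = 45
j=10: count = 45+10 = 55
j=11: count = 55+11 = 66

66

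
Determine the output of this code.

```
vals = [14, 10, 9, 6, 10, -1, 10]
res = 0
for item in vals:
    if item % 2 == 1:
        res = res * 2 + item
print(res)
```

item=14: not odd
item=10: not odd
item=9: odd, res = 0*2+9 = 9
item=6: not odd
item=10: not odd
item=-1: odd, res = 9*2+(-1) = 17
item=10: not odd

17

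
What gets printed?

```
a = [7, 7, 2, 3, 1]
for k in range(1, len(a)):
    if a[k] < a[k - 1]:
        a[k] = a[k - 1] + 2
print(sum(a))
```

k=1: 7>=7, unchanged → [7, 7, 2, 3, 1]
k=2: 2<7, a[2] = 7+2 = 9 → [7, 7, 9, 3, 1]
k=3: 3<9, a[3] = 9+2 = 11 → [7, 7, 9, 11, 1]
k=4: 1<11, a[4] = 11+2 = 13 → [7, 7, 9, 11, 13]
sum = 47

47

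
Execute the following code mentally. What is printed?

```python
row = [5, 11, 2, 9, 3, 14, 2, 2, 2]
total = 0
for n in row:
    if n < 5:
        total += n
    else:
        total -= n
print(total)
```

-28

n=5: not <5, total = 0-5 = -5
n=11: not <5, total = (-5)-11 = -16
n=2: <5, total = (-16)+2 = -14
n=9: not <5, total = (-14)-9 = -23
n=3: <5, total = (-23)+3 = -20
n=14: not <5, total = (-20)-14 = -34
n=2: <5, total = (-34)+2 = -32
n=2: <5, total = (-32)+2 = -30
n=2: <5, total = (-30)+2 = -28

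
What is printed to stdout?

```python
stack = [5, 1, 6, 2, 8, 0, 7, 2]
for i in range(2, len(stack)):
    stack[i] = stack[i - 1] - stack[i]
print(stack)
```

[5, 1, -5, -7, -15, -15, -22, -24]

i=2: stack[2] = 1-6 = -5 → [5, 1, -5, 2, 8, 0, 7, 2]
i=3: stack[3] = (-5)-2 = -7 → [5, 1, -5, -7, 8, 0, 7, 2]
i=4: stack[4] = (-7)-8 = -15 → [5, 1, -5, -7, -15, 0, 7, 2]
i=5: stack[5] = (-15)-0 = -15 → [5, 1, -5, -7, -15, -15, 7, 2]
i=6: stack[6] = (-15)-7 = -22 → [5, 1, -5, -7, -15, -15, -22, 2]
i=7: stack[7] = (-22)-2 = -24 → [5, 1, -5, -7, -15, -15, -22, -24]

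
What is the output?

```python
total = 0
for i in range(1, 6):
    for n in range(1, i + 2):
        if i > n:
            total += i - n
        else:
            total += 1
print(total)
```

30

i=1,n=1: not 1>1, total = 0+1 = 1
i=1,n=2: not 1>2, total = 1+1 = 2
i=2,n=1: 2>1, total = 2+1 = 3
i=2,n=2: not 2>2, total = 3+1 = 4
i=2,n=3: not 2>3, total = 4+1 = 5
i=3,n=1: 3>1, total = 5+2 = 7
i=3,n=2: 3>2, total = 7+1 = 8
i=3,n=3: not 3>3, total = 8+1 = 9
i=3,n=4: not 3>4, total = 9+1 = 10
i=4,n=1: 4>1, total = 10+3 = 13
i=4,n=2: 4>2, total = 13+2 = 15
i=4,n=3: 4>3, total = 15+1 = 16
i=4,n=4: not 4>4, total = 16+1 = 17
i=4,n=5: not 4>5, total = 17+1 = 18
i=5,n=1: 5>1, total = 18+4 = 22
i=5,n=2: 5>2, total = 22+3 = 25
i=5,n=3: 5>3, total = 25+2 = 27
i=5,n=4: 5>4, total = 27+1 = 28
i=5,n=5: not 5>5, total = 28+1 = 29
i=5,n=6: not 5>6, total = 29+1 = 30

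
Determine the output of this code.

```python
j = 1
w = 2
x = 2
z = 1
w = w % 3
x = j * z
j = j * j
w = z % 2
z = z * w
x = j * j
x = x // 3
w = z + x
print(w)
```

w = 2%3 = 2
x = 1*1 = 1
j = 1*1 = 1
w = 1%2 = 1
z = 1*1 = 1
x = 1*1 = 1
x = 1//3 = 0
w = 1+0 = 1

1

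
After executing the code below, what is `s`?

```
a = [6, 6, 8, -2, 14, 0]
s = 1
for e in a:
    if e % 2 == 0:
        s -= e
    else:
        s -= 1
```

-31

e=6: even, s = 1-6 = -5
e=6: even, s = (-5)-6 = -11
e=8: even, s = (-11)-8 = -19
e=-2: even, s = (-19)-(-2) = -17
e=14: even, s = (-17)-14 = -31
e=0: even, s = (-31)-0 = -31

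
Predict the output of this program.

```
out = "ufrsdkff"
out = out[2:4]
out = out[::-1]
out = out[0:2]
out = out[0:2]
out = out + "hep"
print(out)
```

slice [2:4] → 'rs'
reverse → 'sr'
slice [0:2] → 'sr'
slice [0:2] → 'sr'
+ 'hep' → 'srhep'

srhep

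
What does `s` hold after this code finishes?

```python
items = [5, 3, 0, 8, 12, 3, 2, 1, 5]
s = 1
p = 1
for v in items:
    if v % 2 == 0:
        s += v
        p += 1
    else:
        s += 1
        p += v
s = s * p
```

v=5: not even, s = 1+1 = 2; p=6
v=3: not even, s = 2+1 = 3; p=9
v=0: even, s = 3+0 = 3; p=10
v=8: even, s = 3+8 = 11; p=11
v=12: even, s = 11+12 = 23; p=12
v=3: not even, s = 23+1 = 24; p=15
v=2: even, s = 24+2 = 26; p=16
v=1: not even, s = 26+1 = 27; p=17
v=5: not even, s = 27+1 = 28; p=22
s*p = 28*22 = 616

616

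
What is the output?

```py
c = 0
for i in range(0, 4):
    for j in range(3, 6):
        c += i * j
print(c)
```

i=0,j=3: c = 0+0 = 0
i=0,j=4: c = 0+0 = 0
i=0,j=5: c = 0+0 = 0
i=1,j=3: c = 0+3 = 3
i=1,j=4: c = 3+4 = 7
i=1,j=5: c = 7+5 = 12
i=2,j=3: c = 12+6 = 18
i=2,j=4: c = 18+8 = 26
i=2,j=5: c = 26+10 = 36
i=3,j=3: c = 36+9 = 45
i=3,j=4: c = 45+12 = 57
i=3,j=5: c = 57+15 = 72

72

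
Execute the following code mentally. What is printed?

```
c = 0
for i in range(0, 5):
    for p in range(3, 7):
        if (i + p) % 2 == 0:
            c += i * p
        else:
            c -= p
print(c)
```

48

i=0,p=3: odd sum, c = 0-3 = -3
i=0,p=4: even sum, c = (-3)+0 = -3
i=0,p=5: odd sum, c = (-3)-5 = -8
i=0,p=6: even sum, c = (-8)+0 = -8
i=1,p=3: even sum, c = (-8)+3 = -5
i=1,p=4: odd sum, c = (-5)-4 = -9
i=1,p=5: even sum, c = (-9)+5 = -4
i=1,p=6: odd sum, c = (-4)-6 = -10
i=2,p=3: odd sum, c = (-10)-3 = -13
i=2,p=4: even sum, c = (-13)+8 = -5
i=2,p=5: odd sum, c = (-5)-5 = -10
i=2,p=6: even sum, c = (-10)+12 = 2
i=3,p=3: even sum, c = 2+9 = 11
i=3,p=4: odd sum, c = 11-4 = 7
i=3,p=5: even sum, c = 7+15 = 22
i=3,p=6: odd sum, c = 22-6 = 16
i=4,p=3: odd sum, c = 16-3 = 13
i=4,p=4: even sum, c = 13+16 = 29
i=4,p=5: odd sum, c = 29-5 = 24
i=4,p=6: even sum, c = 24+24 = 48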